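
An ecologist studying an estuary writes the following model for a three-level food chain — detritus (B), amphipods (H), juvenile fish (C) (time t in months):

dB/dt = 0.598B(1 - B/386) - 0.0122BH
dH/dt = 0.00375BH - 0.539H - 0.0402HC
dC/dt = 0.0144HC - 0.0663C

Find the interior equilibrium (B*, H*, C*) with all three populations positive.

From dC/dt = 0: 0.0144H* = 0.0663, so H* = 4.6.
From dB/dt = 0: 0.598(1 - B*/386) = 0.0122·4.6, giving B* = 386·(1 - 0.0939) = 350.
From dH/dt = 0: 0.00375·350 - 0.539 = 0.0402C*, so C* = 0.773/0.0402 = 19.2.

B* ≈ 350, H* ≈ 4.6, C* ≈ 19.2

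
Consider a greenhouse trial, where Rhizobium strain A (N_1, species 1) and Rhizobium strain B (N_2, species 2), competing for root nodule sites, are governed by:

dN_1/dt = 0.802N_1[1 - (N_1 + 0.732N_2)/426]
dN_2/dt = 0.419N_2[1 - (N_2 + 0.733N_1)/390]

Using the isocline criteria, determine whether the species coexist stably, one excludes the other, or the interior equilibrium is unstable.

stable coexistence

Compare the nullcline intercepts: K1/α12 = 426/0.732 = 582 > K2 = 390; K2/α21 = 390/0.733 = 532 > K1 = 426.
Since both inequalities hold, each species can invade when rare, so the interior equilibrium is stable.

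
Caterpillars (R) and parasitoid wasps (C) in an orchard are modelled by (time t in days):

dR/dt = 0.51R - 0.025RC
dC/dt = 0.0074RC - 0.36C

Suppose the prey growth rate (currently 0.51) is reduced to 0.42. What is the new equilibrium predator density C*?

C* ≈ 16.8

At the interior fixed point, setting dR/dt = 0 with R > 0 fixes C* = (prey growth rate)/(RC coefficient) — independent of the other coefficients.
With the change, C* = 0.42/0.025 = 16.8; it falls from 20.4.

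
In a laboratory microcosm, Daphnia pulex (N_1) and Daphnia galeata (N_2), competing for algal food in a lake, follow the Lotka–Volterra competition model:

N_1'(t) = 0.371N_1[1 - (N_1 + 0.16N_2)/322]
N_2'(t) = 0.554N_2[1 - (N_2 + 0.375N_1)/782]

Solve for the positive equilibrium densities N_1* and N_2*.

N_1* ≈ 209, N_2* ≈ 703

Setting both brackets to zero gives the nullclines N_1 + 0.16N_2 = 322 and 0.375N_1 + N_2 = 782.
Substituting N_2 = 782 - 0.375N_1 into the first: N_1(1 - 0.16·0.375) = 322 - 0.16·782.
So N_1* = 197/0.94 = 209, and then N_2* = 782 - 0.375·209 = 703.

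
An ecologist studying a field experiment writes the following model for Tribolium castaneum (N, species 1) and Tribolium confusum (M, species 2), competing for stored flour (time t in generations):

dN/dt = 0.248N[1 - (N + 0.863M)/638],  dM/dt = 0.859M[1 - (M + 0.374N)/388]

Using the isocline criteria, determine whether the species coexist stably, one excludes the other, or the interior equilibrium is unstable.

stable coexistence

Compare the nullcline intercepts: K1/α12 = 638/0.863 = 739 > K2 = 388; K2/α21 = 388/0.374 = 1040 > K1 = 638.
Since both inequalities hold, each species can invade when rare, so the interior equilibrium is stable.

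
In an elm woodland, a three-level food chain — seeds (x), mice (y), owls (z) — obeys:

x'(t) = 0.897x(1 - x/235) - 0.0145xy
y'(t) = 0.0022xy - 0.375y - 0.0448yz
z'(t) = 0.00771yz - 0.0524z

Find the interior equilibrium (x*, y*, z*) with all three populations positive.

x* ≈ 209, y* ≈ 6.8, z* ≈ 1.9

From dz/dt = 0: 0.00771y* = 0.0524, so y* = 6.8.
From dx/dt = 0: 0.897(1 - x*/235) = 0.0145·6.8, giving x* = 235·(1 - 0.11) = 209.
From dy/dt = 0: 0.0022·209 - 0.375 = 0.0448z*, so z* = 0.0852/0.0448 = 1.9.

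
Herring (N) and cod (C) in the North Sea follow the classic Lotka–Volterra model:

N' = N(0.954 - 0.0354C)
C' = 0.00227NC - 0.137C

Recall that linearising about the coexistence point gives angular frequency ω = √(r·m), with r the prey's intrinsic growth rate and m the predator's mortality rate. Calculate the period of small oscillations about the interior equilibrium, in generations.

T ≈ 17.4 generations

Here r = 0.954 and m = 0.137, so r·m = 0.131.
ω = √0.131 = 0.362 per generation, hence T = 2π/ω ≈ 17.4 generations.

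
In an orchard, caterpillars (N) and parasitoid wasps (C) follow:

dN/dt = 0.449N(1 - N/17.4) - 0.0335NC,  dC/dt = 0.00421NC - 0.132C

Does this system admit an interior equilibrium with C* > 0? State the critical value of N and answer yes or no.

Threshold N = 31.4; K < 31.4, so no, the predator goes extinct.

The predator equation gives dC/dt > 0 only when N > 0.132/0.00421 = 31.4.
Without the predator, N → K = 17.4. Since 17.4 < 31.4, the predator cannot invade.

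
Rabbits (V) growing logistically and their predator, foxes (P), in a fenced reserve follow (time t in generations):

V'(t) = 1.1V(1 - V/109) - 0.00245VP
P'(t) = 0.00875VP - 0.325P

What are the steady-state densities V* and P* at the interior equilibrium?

From dP/dt = 0 with P > 0: 0.00875V* = 0.325, so V* = 37.1.
Substitute into dV/dt = 0: 1.1(1 - 37.1/109) = 0.00245P*.
The bracket is 0.659, giving P* = 0.725/0.00245 = 296.

V* ≈ 37.1, P* ≈ 296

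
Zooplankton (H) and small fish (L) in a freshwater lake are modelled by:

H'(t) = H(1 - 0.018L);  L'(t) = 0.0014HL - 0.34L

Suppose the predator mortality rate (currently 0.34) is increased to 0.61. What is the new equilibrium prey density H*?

At the interior fixed point, setting dL/dt = 0 with L > 0 fixes H* = (predator death rate)/(HL coefficient) — independent of the other coefficients.
With the change, H* = 0.61/0.0014 = 436; it rises from 243.

H* ≈ 436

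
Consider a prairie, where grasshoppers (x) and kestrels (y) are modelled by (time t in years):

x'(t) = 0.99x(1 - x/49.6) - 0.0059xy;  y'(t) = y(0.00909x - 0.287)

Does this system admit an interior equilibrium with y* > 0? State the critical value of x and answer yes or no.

Threshold x = 31.6; K > 31.6, so yes, the predator persists.

The predator equation gives dy/dt > 0 only when x > 0.287/0.00909 = 31.6.
Without the predator, x → K = 49.6. Since 49.6 > 31.6, the predator can invade and persist.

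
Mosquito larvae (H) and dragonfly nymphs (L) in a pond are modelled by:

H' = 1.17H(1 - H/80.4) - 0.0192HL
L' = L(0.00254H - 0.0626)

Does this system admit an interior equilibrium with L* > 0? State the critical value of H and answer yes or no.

The predator equation gives dL/dt > 0 only when H > 0.0626/0.00254 = 24.6.
Without the predator, H → K = 80.4. Since 80.4 > 24.6, the predator can invade and persist.

Threshold H = 24.6; K > 24.6, so yes, the predator persists.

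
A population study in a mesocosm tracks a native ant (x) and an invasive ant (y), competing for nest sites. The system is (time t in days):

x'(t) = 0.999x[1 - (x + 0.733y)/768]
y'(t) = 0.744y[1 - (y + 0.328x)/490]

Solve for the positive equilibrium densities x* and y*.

Setting both brackets to zero gives the nullclines x + 0.733y = 768 and 0.328x + y = 490.
Substituting y = 490 - 0.328x into the first: x(1 - 0.733·0.328) = 768 - 0.733·490.
So x* = 409/0.76 = 538, and then y* = 490 - 0.328·538 = 313.

x* ≈ 538, y* ≈ 313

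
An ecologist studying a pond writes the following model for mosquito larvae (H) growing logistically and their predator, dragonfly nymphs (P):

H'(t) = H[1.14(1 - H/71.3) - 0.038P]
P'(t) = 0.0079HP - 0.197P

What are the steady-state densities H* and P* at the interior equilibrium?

From dP/dt = 0 with P > 0: 0.0079H* = 0.197, so H* = 24.9.
Substitute into dH/dt = 0: 1.14(1 - 24.9/71.3) = 0.038P*.
The bracket is 0.65, giving P* = 0.741/0.038 = 19.5.

H* ≈ 24.9, P* ≈ 19.5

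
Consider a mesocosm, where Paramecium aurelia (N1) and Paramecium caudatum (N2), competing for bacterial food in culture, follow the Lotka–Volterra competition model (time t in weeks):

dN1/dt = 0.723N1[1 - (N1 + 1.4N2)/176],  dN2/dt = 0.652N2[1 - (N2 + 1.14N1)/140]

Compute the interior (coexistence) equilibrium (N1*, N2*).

Setting both brackets to zero gives the nullclines N1 + 1.4N2 = 176 and 1.14N1 + N2 = 140.
Substituting N2 = 140 - 1.14N1 into the first: N1(1 - 1.4·1.14) = 176 - 1.4·140.
So N1* = -20/-0.596 = 33.6, and then N2* = 140 - 1.14·33.6 = 102.

N1* ≈ 33.6, N2* ≈ 102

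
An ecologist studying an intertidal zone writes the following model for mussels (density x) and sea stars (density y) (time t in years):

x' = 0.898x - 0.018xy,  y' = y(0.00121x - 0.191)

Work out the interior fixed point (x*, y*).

x* ≈ 158, y* ≈ 49.9

Set dy/dt = 0 with y > 0: 0.00121x - 0.191 = 0, so x* = 0.191/0.00121 = 158.
Set dx/dt = 0 with x > 0: 0.898 - 0.018y = 0, so y* = 0.898/0.018 = 49.9.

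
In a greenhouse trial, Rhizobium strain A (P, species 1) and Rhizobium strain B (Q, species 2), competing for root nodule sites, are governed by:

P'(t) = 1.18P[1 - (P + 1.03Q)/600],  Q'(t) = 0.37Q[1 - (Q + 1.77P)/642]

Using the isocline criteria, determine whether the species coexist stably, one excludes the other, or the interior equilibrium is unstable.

unstable coexistence (outcome depends on initial conditions)

Compare the nullcline intercepts: K1/α12 = 600/1.03 = 583 < K2 = 642; K2/α21 = 642/1.77 = 363 < K1 = 600.
Since both are reversed, neither can invade when rare; the interior point is a saddle.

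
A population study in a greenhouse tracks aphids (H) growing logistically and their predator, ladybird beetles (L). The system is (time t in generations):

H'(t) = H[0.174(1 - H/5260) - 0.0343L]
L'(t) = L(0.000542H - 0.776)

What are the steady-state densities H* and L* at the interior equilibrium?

H* ≈ 1430, L* ≈ 3.69

From dL/dt = 0 with L > 0: 0.000542H* = 0.776, so H* = 1430.
Substitute into dH/dt = 0: 0.174(1 - 1430/5260) = 0.0343L*.
The bracket is 0.728, giving L* = 0.127/0.0343 = 3.69.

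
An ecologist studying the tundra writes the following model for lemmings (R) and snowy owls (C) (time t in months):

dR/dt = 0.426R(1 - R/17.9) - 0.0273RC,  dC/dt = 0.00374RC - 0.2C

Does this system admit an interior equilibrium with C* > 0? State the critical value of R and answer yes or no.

Threshold R = 53.5; K < 53.5, so no, the predator goes extinct.

The predator equation gives dC/dt > 0 only when R > 0.2/0.00374 = 53.5.
Without the predator, R → K = 17.9. Since 17.9 < 53.5, the predator cannot invade.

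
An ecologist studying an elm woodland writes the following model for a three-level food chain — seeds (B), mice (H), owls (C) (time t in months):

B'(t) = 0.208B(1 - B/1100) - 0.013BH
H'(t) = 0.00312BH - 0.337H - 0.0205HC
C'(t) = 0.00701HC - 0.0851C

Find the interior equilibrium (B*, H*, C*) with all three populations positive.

B* ≈ 265, H* ≈ 12.1, C* ≈ 24

From dC/dt = 0: 0.00701H* = 0.0851, so H* = 12.1.
From dB/dt = 0: 0.208(1 - B*/1100) = 0.013·12.1, giving B* = 1100·(1 - 0.759) = 265.
From dH/dt = 0: 0.00312·265 - 0.337 = 0.0205C*, so C* = 0.491/0.0205 = 24.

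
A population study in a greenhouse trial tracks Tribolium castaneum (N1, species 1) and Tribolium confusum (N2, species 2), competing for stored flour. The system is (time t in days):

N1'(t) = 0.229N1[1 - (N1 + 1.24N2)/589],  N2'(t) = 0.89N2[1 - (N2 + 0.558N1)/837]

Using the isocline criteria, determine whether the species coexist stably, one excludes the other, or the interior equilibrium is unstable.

species 2 excludes species 1

Compare the nullcline intercepts: K1/α12 = 589/1.24 = 475 < K2 = 837; K2/α21 = 837/0.558 = 1500 > K1 = 589.
Since the inequalities point opposite ways, species 2 can invade but species 1 cannot.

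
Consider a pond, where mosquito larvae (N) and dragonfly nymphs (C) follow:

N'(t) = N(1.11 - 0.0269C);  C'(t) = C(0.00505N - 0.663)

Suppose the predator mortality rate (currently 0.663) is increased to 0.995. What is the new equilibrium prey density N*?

At the interior fixed point, setting dC/dt = 0 with C > 0 fixes N* = (predator death rate)/(NC coefficient) — independent of the other coefficients.
With the change, N* = 0.995/0.00505 = 197; it rises from 131.

N* ≈ 197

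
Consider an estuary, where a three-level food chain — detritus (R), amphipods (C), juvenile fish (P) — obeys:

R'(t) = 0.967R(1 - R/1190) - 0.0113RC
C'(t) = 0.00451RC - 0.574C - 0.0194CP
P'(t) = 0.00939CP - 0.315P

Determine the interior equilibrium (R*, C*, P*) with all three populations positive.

From dP/dt = 0: 0.00939C* = 0.315, so C* = 33.5.
From dR/dt = 0: 0.967(1 - R*/1190) = 0.0113·33.5, giving R* = 1190·(1 - 0.392) = 724.
From dC/dt = 0: 0.00451·724 - 0.574 = 0.0194P*, so P* = 2.69/0.0194 = 139.

R* ≈ 724, C* ≈ 33.5, P* ≈ 139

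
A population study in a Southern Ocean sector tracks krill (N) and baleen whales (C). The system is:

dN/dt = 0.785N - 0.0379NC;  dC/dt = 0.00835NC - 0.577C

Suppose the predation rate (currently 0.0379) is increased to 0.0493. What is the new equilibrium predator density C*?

C* ≈ 15.9

At the interior fixed point, setting dN/dt = 0 with N > 0 fixes C* = (prey growth rate)/(NC coefficient) — independent of the other coefficients.
With the change, C* = 0.785/0.0493 = 15.9; it falls from 20.7.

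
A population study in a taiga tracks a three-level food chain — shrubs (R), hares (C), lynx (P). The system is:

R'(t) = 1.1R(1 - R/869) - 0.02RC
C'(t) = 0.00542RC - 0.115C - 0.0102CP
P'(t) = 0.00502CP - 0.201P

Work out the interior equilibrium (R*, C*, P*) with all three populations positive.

From dP/dt = 0: 0.00502C* = 0.201, so C* = 40.
From dR/dt = 0: 1.1(1 - R*/869) = 0.02·40, giving R* = 869·(1 - 0.728) = 236.
From dC/dt = 0: 0.00542·236 - 0.115 = 0.0102P*, so P* = 1.17/0.0102 = 114.

R* ≈ 236, C* ≈ 40, P* ≈ 114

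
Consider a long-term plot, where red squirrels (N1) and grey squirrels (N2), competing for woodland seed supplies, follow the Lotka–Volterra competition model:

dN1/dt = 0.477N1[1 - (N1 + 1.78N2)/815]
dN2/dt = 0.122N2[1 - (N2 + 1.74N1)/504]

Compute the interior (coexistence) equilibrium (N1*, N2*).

Setting both brackets to zero gives the nullclines N1 + 1.78N2 = 815 and 1.74N1 + N2 = 504.
Substituting N2 = 504 - 1.74N1 into the first: N1(1 - 1.78·1.74) = 815 - 1.78·504.
So N1* = -82.1/-2.1 = 39.2, and then N2* = 504 - 1.74·39.2 = 436.

N1* ≈ 39.2, N2* ≈ 436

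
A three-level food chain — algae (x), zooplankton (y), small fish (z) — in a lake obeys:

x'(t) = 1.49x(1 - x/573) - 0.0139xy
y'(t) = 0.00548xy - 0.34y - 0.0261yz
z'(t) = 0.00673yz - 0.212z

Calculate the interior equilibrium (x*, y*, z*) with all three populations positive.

x* ≈ 405, y* ≈ 31.5, z* ≈ 71.9

From dz/dt = 0: 0.00673y* = 0.212, so y* = 31.5.
From dx/dt = 0: 1.49(1 - x*/573) = 0.0139·31.5, giving x* = 573·(1 - 0.294) = 405.
From dy/dt = 0: 0.00548·405 - 0.34 = 0.0261z*, so z* = 1.88/0.0261 = 71.9.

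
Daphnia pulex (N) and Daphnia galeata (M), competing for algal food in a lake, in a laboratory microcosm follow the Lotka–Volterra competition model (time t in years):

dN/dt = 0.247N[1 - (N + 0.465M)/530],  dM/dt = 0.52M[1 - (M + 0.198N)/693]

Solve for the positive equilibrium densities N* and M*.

N* ≈ 229, M* ≈ 648

Setting both brackets to zero gives the nullclines N + 0.465M = 530 and 0.198N + M = 693.
Substituting M = 693 - 0.198N into the first: N(1 - 0.465·0.198) = 530 - 0.465·693.
So N* = 208/0.908 = 229, and then M* = 693 - 0.198·229 = 648.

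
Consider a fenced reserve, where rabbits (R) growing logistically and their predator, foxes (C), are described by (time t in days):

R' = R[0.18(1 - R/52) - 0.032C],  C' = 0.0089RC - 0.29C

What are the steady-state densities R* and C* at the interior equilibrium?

R* ≈ 32.6, C* ≈ 2.1

From dC/dt = 0 with C > 0: 0.0089R* = 0.29, so R* = 32.6.
Substitute into dR/dt = 0: 0.18(1 - 32.6/52) = 0.032C*.
The bracket is 0.373, giving C* = 0.0672/0.032 = 2.1.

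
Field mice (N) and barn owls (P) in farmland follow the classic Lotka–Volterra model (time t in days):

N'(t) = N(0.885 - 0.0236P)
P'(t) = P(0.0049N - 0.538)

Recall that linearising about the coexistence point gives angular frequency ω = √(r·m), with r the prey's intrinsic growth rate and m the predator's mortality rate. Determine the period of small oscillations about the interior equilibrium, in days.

Here r = 0.885 and m = 0.538, so r·m = 0.476.
ω = √0.476 = 0.69 per day, hence T = 2π/ω ≈ 9.11 days.

T ≈ 9.11 days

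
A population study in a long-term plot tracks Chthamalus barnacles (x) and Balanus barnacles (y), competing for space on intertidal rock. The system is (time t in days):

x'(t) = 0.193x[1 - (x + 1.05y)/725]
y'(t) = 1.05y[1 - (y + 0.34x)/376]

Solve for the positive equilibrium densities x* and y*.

Setting both brackets to zero gives the nullclines x + 1.05y = 725 and 0.34x + y = 376.
Substituting y = 376 - 0.34x into the first: x(1 - 1.05·0.34) = 725 - 1.05·376.
So x* = 330/0.643 = 514, and then y* = 376 - 0.34·514 = 201.

x* ≈ 514, y* ≈ 201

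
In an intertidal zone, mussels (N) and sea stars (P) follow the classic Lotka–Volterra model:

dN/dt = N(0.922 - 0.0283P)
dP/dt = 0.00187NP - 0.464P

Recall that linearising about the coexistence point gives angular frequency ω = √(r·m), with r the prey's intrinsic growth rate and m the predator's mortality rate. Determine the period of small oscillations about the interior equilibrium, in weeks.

T ≈ 9.61 weeks

Here r = 0.922 and m = 0.464, so r·m = 0.428.
ω = √0.428 = 0.654 per week, hence T = 2π/ω ≈ 9.61 weeks.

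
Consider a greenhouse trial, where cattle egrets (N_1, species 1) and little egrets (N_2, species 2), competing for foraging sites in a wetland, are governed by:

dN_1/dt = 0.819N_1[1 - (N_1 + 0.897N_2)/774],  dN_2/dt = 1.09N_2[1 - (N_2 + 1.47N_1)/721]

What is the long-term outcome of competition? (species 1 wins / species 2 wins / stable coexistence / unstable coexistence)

species 1 excludes species 2

Compare the nullcline intercepts: K1/α12 = 774/0.897 = 863 > K2 = 721; K2/α21 = 721/1.47 = 490 < K1 = 774.
Since the inequalities point opposite ways, species 1 can invade but species 2 cannot.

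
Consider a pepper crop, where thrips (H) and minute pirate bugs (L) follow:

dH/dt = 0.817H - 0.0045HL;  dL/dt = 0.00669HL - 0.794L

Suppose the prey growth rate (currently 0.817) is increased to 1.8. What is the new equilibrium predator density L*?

L* ≈ 400

At the interior fixed point, setting dH/dt = 0 with H > 0 fixes L* = (prey growth rate)/(HL coefficient) — independent of the other coefficients.
With the change, L* = 1.8/0.0045 = 400; it rises from 182.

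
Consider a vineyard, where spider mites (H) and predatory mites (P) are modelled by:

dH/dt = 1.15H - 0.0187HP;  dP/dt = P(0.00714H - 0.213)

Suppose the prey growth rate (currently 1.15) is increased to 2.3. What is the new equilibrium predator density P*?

At the interior fixed point, setting dH/dt = 0 with H > 0 fixes P* = (prey growth rate)/(HP coefficient) — independent of the other coefficients.
With the change, P* = 2.3/0.0187 = 123; it rises from 61.5.

P* ≈ 123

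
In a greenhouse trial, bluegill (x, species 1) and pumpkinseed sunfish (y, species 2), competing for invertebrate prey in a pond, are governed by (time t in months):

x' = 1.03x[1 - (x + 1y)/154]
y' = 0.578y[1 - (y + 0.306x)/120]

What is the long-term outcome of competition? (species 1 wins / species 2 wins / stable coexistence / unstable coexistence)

Compare the nullcline intercepts: K1/α12 = 154/1 = 154 > K2 = 120; K2/α21 = 120/0.306 = 392 > K1 = 154.
Since both inequalities hold, each species can invade when rare, so the interior equilibrium is stable.

stable coexistence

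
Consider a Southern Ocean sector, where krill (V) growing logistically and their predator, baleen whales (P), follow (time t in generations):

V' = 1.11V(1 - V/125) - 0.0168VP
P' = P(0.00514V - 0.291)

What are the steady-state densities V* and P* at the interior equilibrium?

From dP/dt = 0 with P > 0: 0.00514V* = 0.291, so V* = 56.6.
Substitute into dV/dt = 0: 1.11(1 - 56.6/125) = 0.0168P*.
The bracket is 0.547, giving P* = 0.607/0.0168 = 36.1.

V* ≈ 56.6, P* ≈ 36.1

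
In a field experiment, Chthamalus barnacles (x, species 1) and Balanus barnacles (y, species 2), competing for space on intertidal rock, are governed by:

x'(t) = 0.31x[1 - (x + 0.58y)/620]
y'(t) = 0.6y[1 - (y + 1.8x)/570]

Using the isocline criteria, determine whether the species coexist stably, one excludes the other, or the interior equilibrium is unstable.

Compare the nullcline intercepts: K1/α12 = 620/0.58 = 1070 > K2 = 570; K2/α21 = 570/1.8 = 317 < K1 = 620.
Since the inequalities point opposite ways, species 1 can invade but species 2 cannot.

species 1 excludes species 2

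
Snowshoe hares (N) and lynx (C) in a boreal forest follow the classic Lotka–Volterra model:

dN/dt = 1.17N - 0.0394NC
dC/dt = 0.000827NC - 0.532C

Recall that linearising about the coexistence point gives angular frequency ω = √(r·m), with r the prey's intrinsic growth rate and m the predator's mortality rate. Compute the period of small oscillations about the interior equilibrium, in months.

T ≈ 7.96 months

Here r = 1.17 and m = 0.532, so r·m = 0.622.
ω = √0.622 = 0.789 per month, hence T = 2π/ω ≈ 7.96 months.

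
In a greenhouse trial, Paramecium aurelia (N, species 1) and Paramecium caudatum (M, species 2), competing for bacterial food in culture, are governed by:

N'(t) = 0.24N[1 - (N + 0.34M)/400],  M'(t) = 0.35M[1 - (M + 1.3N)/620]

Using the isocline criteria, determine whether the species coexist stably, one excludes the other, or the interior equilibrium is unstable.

Compare the nullcline intercepts: K1/α12 = 400/0.34 = 1180 > K2 = 620; K2/α21 = 620/1.3 = 477 > K1 = 400.
Since both inequalities hold, each species can invade when rare, so the interior equilibrium is stable.

stable coexistence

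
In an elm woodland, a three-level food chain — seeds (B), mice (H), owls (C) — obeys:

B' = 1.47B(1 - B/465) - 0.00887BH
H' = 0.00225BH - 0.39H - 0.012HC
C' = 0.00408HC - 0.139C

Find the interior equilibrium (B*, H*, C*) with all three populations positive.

B* ≈ 369, H* ≈ 34.1, C* ≈ 36.8

From dC/dt = 0: 0.00408H* = 0.139, so H* = 34.1.
From dB/dt = 0: 1.47(1 - B*/465) = 0.00887·34.1, giving B* = 465·(1 - 0.206) = 369.
From dH/dt = 0: 0.00225·369 - 0.39 = 0.012C*, so C* = 0.441/0.012 = 36.8.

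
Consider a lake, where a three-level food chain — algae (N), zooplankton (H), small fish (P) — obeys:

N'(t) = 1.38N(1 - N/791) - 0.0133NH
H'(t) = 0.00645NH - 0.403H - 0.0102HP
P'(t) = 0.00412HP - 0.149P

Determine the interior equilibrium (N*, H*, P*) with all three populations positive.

N* ≈ 515, H* ≈ 36.2, P* ≈ 286

From dP/dt = 0: 0.00412H* = 0.149, so H* = 36.2.
From dN/dt = 0: 1.38(1 - N*/791) = 0.0133·36.2, giving N* = 791·(1 - 0.349) = 515.
From dH/dt = 0: 0.00645·515 - 0.403 = 0.0102P*, so P* = 2.92/0.0102 = 286.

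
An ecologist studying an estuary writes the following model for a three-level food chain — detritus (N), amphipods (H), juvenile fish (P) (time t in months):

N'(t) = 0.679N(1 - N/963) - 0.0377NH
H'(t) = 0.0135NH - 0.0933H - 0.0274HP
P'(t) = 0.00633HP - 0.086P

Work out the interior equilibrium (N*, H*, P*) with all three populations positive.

From dP/dt = 0: 0.00633H* = 0.086, so H* = 13.6.
From dN/dt = 0: 0.679(1 - N*/963) = 0.0377·13.6, giving N* = 963·(1 - 0.754) = 237.
From dH/dt = 0: 0.0135·237 - 0.0933 = 0.0274P*, so P* = 3.1/0.0274 = 113.

N* ≈ 237, H* ≈ 13.6, P* ≈ 113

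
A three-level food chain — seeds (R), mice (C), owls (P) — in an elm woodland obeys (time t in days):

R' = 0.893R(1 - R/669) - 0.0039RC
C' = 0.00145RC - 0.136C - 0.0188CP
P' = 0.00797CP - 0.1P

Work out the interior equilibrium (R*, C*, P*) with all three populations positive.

From dP/dt = 0: 0.00797C* = 0.1, so C* = 12.5.
From dR/dt = 0: 0.893(1 - R*/669) = 0.0039·12.5, giving R* = 669·(1 - 0.0548) = 632.
From dC/dt = 0: 0.00145·632 - 0.136 = 0.0188P*, so P* = 0.781/0.0188 = 41.5.

R* ≈ 632, C* ≈ 12.5, P* ≈ 41.5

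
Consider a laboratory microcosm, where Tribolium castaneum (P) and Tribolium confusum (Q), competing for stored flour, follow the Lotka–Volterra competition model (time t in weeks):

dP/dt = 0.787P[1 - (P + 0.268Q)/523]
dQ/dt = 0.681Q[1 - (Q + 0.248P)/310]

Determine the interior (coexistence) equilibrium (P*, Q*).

Setting both brackets to zero gives the nullclines P + 0.268Q = 523 and 0.248P + Q = 310.
Substituting Q = 310 - 0.248P into the first: P(1 - 0.268·0.248) = 523 - 0.268·310.
So P* = 440/0.934 = 471, and then Q* = 310 - 0.248·471 = 193.

P* ≈ 471, Q* ≈ 193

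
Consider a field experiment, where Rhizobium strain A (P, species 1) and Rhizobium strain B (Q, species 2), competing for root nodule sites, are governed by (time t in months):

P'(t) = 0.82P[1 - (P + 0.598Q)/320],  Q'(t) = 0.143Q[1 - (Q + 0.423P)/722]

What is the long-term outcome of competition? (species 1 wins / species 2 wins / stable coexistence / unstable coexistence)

Compare the nullcline intercepts: K1/α12 = 320/0.598 = 535 < K2 = 722; K2/α21 = 722/0.423 = 1710 > K1 = 320.
Since the inequalities point opposite ways, species 2 can invade but species 1 cannot.

species 2 excludes species 1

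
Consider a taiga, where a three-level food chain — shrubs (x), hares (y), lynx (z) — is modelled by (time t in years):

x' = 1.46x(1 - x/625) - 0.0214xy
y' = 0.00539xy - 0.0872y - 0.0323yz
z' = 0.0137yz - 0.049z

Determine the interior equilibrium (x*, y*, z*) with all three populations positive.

x* ≈ 592, y* ≈ 3.58, z* ≈ 96.1

From dz/dt = 0: 0.0137y* = 0.049, so y* = 3.58.
From dx/dt = 0: 1.46(1 - x*/625) = 0.0214·3.58, giving x* = 625·(1 - 0.0524) = 592.
From dy/dt = 0: 0.00539·592 - 0.0872 = 0.0323z*, so z* = 3.1/0.0323 = 96.1.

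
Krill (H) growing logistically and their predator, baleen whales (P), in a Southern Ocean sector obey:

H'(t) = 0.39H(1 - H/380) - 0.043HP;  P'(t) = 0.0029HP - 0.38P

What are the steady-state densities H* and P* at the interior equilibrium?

H* ≈ 131, P* ≈ 5.94

From dP/dt = 0 with P > 0: 0.0029H* = 0.38, so H* = 131.
Substitute into dH/dt = 0: 0.39(1 - 131/380) = 0.043P*.
The bracket is 0.655, giving P* = 0.256/0.043 = 5.94.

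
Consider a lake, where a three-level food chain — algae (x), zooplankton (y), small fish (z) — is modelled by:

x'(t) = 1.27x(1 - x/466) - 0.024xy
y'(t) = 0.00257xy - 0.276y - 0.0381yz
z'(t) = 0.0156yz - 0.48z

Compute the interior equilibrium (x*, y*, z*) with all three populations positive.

x* ≈ 195, y* ≈ 30.8, z* ≈ 5.91

From dz/dt = 0: 0.0156y* = 0.48, so y* = 30.8.
From dx/dt = 0: 1.27(1 - x*/466) = 0.024·30.8, giving x* = 466·(1 - 0.581) = 195.
From dy/dt = 0: 0.00257·195 - 0.276 = 0.0381z*, so z* = 0.225/0.0381 = 5.91.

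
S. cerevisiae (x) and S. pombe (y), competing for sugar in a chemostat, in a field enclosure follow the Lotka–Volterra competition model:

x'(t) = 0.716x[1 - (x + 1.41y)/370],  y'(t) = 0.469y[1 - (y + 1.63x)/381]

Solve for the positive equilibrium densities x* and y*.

Setting both brackets to zero gives the nullclines x + 1.41y = 370 and 1.63x + y = 381.
Substituting y = 381 - 1.63x into the first: x(1 - 1.41·1.63) = 370 - 1.41·381.
So x* = -167/-1.3 = 129, and then y* = 381 - 1.63·129 = 171.

x* ≈ 129, y* ≈ 171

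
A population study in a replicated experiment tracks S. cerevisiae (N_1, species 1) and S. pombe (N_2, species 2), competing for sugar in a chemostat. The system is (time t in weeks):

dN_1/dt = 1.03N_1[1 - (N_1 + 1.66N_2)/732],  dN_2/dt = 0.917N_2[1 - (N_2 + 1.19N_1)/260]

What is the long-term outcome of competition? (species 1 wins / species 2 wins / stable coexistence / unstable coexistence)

Compare the nullcline intercepts: K1/α12 = 732/1.66 = 441 > K2 = 260; K2/α21 = 260/1.19 = 218 < K1 = 732.
Since the inequalities point opposite ways, species 1 can invade but species 2 cannot.

species 1 excludes species 2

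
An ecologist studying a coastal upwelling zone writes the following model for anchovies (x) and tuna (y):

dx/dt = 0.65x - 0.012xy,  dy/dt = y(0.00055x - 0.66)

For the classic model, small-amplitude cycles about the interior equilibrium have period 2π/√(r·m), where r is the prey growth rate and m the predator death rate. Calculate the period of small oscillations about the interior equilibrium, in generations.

T ≈ 9.59 generations

Here r = 0.65 and m = 0.66, so r·m = 0.429.
ω = √0.429 = 0.655 per generation, hence T = 2π/ω ≈ 9.59 generations.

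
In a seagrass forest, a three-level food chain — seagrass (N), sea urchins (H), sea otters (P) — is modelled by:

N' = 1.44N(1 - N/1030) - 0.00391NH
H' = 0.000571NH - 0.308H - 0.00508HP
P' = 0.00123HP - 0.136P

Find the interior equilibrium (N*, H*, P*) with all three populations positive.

N* ≈ 721, H* ≈ 111, P* ≈ 20.4

From dP/dt = 0: 0.00123H* = 0.136, so H* = 111.
From dN/dt = 0: 1.44(1 - N*/1030) = 0.00391·111, giving N* = 1030·(1 - 0.3) = 721.
From dH/dt = 0: 0.000571·721 - 0.308 = 0.00508P*, so P* = 0.104/0.00508 = 20.4.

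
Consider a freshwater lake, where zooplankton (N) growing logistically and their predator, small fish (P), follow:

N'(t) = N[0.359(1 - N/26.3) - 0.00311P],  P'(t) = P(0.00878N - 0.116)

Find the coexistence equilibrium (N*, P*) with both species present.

From dP/dt = 0 with P > 0: 0.00878N* = 0.116, so N* = 13.2.
Substitute into dN/dt = 0: 0.359(1 - 13.2/26.3) = 0.00311P*.
The bracket is 0.498, giving P* = 0.179/0.00311 = 57.4.

N* ≈ 13.2, P* ≈ 57.4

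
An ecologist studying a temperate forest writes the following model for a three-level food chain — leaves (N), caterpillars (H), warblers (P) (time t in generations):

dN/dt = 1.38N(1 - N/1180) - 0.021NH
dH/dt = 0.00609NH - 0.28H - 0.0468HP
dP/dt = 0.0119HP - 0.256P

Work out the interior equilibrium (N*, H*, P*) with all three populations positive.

N* ≈ 794, H* ≈ 21.5, P* ≈ 97.3

From dP/dt = 0: 0.0119H* = 0.256, so H* = 21.5.
From dN/dt = 0: 1.38(1 - N*/1180) = 0.021·21.5, giving N* = 1180·(1 - 0.327) = 794.
From dH/dt = 0: 0.00609·794 - 0.28 = 0.0468P*, so P* = 4.55/0.0468 = 97.3.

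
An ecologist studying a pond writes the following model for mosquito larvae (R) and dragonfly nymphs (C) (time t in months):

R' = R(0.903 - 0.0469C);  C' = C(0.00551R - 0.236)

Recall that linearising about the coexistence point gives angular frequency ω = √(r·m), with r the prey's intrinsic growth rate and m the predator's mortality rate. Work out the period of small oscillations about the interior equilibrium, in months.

Here r = 0.903 and m = 0.236, so r·m = 0.213.
ω = √0.213 = 0.462 per month, hence T = 2π/ω ≈ 13.6 months.

T ≈ 13.6 months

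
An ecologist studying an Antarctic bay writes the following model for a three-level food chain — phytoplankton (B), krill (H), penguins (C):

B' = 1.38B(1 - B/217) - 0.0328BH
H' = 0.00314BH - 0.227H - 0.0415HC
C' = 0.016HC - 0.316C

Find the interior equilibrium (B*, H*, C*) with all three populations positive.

B* ≈ 115, H* ≈ 19.8, C* ≈ 3.24

From dC/dt = 0: 0.016H* = 0.316, so H* = 19.8.
From dB/dt = 0: 1.38(1 - B*/217) = 0.0328·19.8, giving B* = 217·(1 - 0.469) = 115.
From dH/dt = 0: 0.00314·115 - 0.227 = 0.0415C*, so C* = 0.135/0.0415 = 3.24.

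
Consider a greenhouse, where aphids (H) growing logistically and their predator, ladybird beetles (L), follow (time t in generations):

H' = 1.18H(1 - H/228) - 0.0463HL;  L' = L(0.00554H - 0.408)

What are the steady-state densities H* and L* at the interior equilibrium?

From dL/dt = 0 with L > 0: 0.00554H* = 0.408, so H* = 73.6.
Substitute into dH/dt = 0: 1.18(1 - 73.6/228) = 0.0463L*.
The bracket is 0.677, giving L* = 0.799/0.0463 = 17.3.

H* ≈ 73.6, L* ≈ 17.3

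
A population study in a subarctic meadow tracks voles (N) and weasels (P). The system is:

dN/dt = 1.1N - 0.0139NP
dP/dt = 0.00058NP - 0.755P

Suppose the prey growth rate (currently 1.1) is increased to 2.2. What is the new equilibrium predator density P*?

P* ≈ 158

At the interior fixed point, setting dN/dt = 0 with N > 0 fixes P* = (prey growth rate)/(NP coefficient) — independent of the other coefficients.
With the change, P* = 2.2/0.0139 = 158; it rises from 79.1.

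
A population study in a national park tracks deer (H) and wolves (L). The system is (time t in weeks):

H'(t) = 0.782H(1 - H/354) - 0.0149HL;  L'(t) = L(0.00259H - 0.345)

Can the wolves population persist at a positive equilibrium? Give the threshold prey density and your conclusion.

The predator equation gives dL/dt > 0 only when H > 0.345/0.00259 = 133.
Without the predator, H → K = 354. Since 354 > 133, the predator can invade and persist.

Threshold H = 133; K > 133, so yes, the predator persists.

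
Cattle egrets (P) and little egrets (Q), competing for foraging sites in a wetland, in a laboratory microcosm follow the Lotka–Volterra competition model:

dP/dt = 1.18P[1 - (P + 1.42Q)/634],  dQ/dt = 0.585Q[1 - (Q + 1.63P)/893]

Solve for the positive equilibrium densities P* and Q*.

P* ≈ 482, Q* ≈ 107

Setting both brackets to zero gives the nullclines P + 1.42Q = 634 and 1.63P + Q = 893.
Substituting Q = 893 - 1.63P into the first: P(1 - 1.42·1.63) = 634 - 1.42·893.
So P* = -634/-1.31 = 482, and then Q* = 893 - 1.63·482 = 107.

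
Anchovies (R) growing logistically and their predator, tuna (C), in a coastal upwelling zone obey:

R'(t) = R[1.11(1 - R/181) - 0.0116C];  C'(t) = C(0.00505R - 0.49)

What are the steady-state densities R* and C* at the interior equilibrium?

From dC/dt = 0 with C > 0: 0.00505R* = 0.49, so R* = 97.
Substitute into dR/dt = 0: 1.11(1 - 97/181) = 0.0116C*.
The bracket is 0.464, giving C* = 0.515/0.0116 = 44.4.

R* ≈ 97, C* ≈ 44.4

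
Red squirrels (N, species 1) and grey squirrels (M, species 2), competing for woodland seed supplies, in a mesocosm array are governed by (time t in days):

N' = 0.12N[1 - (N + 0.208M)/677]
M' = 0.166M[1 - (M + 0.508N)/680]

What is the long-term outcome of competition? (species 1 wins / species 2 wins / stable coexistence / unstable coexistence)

stable coexistence

Compare the nullcline intercepts: K1/α12 = 677/0.208 = 3250 > K2 = 680; K2/α21 = 680/0.508 = 1340 > K1 = 677.
Since both inequalities hold, each species can invade when rare, so the interior equilibrium is stable.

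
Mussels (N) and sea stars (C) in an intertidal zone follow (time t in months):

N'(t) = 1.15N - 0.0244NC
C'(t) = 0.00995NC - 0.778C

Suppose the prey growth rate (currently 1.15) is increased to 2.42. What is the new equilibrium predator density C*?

C* ≈ 99.2

At the interior fixed point, setting dN/dt = 0 with N > 0 fixes C* = (prey growth rate)/(NC coefficient) — independent of the other coefficients.
With the change, C* = 2.42/0.0244 = 99.2; it rises from 47.1.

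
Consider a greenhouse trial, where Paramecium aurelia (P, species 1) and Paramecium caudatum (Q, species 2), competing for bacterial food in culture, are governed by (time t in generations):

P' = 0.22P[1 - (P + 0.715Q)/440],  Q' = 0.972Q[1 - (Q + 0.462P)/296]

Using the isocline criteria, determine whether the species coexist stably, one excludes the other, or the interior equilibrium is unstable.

stable coexistence

Compare the nullcline intercepts: K1/α12 = 440/0.715 = 615 > K2 = 296; K2/α21 = 296/0.462 = 641 > K1 = 440.
Since both inequalities hold, each species can invade when rare, so the interior equilibrium is stable.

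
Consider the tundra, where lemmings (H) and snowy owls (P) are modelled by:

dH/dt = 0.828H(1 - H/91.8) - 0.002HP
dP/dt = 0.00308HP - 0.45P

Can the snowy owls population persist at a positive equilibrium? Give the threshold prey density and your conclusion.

Threshold H = 146; K < 146, so no, the predator goes extinct.

The predator equation gives dP/dt > 0 only when H > 0.45/0.00308 = 146.
Without the predator, H → K = 91.8. Since 91.8 < 146, the predator cannot invade.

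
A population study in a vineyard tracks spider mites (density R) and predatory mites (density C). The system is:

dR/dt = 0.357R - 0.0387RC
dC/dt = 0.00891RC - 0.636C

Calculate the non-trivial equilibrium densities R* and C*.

R* ≈ 71.4, C* ≈ 9.22

Set dC/dt = 0 with C > 0: 0.00891R - 0.636 = 0, so R* = 0.636/0.00891 = 71.4.
Set dR/dt = 0 with R > 0: 0.357 - 0.0387C = 0, so C* = 0.357/0.0387 = 9.22.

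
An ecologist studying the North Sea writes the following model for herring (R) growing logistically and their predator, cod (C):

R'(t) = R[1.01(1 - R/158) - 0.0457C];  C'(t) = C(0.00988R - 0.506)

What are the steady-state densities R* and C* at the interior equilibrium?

R* ≈ 51.2, C* ≈ 14.9

From dC/dt = 0 with C > 0: 0.00988R* = 0.506, so R* = 51.2.
Substitute into dR/dt = 0: 1.01(1 - 51.2/158) = 0.0457C*.
The bracket is 0.676, giving C* = 0.683/0.0457 = 14.9.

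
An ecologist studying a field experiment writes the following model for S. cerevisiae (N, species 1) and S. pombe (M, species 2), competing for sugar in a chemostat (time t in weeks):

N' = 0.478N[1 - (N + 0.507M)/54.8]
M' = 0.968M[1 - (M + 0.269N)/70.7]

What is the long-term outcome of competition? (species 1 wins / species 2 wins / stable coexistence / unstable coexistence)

stable coexistence

Compare the nullcline intercepts: K1/α12 = 54.8/0.507 = 108 > K2 = 70.7; K2/α21 = 70.7/0.269 = 263 > K1 = 54.8.
Since both inequalities hold, each species can invade when rare, so the interior equilibrium is stable.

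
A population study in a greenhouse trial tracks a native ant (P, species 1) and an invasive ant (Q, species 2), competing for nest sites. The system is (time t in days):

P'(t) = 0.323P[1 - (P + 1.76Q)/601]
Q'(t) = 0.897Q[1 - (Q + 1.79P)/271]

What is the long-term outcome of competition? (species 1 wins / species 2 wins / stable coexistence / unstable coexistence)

species 1 excludes species 2

Compare the nullcline intercepts: K1/α12 = 601/1.76 = 341 > K2 = 271; K2/α21 = 271/1.79 = 151 < K1 = 601.
Since the inequalities point opposite ways, species 1 can invade but species 2 cannot.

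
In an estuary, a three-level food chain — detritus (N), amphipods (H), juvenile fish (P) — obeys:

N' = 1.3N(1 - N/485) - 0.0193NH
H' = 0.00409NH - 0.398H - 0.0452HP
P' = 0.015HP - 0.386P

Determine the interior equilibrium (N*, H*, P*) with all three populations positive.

From dP/dt = 0: 0.015H* = 0.386, so H* = 25.7.
From dN/dt = 0: 1.3(1 - N*/485) = 0.0193·25.7, giving N* = 485·(1 - 0.382) = 300.
From dH/dt = 0: 0.00409·300 - 0.398 = 0.0452P*, so P* = 0.828/0.0452 = 18.3.

N* ≈ 300, H* ≈ 25.7, P* ≈ 18.3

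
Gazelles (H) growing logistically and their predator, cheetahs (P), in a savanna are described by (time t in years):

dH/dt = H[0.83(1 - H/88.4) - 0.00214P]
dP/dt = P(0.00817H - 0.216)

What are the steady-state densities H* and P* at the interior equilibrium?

From dP/dt = 0 with P > 0: 0.00817H* = 0.216, so H* = 26.4.
Substitute into dH/dt = 0: 0.83(1 - 26.4/88.4) = 0.00214P*.
The bracket is 0.701, giving P* = 0.582/0.00214 = 272.

H* ≈ 26.4, P* ≈ 272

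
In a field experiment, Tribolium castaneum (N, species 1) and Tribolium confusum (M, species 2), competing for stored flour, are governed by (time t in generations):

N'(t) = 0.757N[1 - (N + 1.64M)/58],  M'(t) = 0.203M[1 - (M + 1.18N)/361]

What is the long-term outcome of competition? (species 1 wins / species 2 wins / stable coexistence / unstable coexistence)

species 2 excludes species 1

Compare the nullcline intercepts: K1/α12 = 58/1.64 = 35.4 < K2 = 361; K2/α21 = 361/1.18 = 306 > K1 = 58.
Since the inequalities point opposite ways, species 2 can invade but species 1 cannot.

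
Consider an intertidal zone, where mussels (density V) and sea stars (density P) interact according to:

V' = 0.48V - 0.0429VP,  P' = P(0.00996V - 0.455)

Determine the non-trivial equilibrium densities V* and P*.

V* ≈ 45.7, P* ≈ 11.2

Set dP/dt = 0 with P > 0: 0.00996V - 0.455 = 0, so V* = 0.455/0.00996 = 45.7.
Set dV/dt = 0 with V > 0: 0.48 - 0.0429P = 0, so P* = 0.48/0.0429 = 11.2.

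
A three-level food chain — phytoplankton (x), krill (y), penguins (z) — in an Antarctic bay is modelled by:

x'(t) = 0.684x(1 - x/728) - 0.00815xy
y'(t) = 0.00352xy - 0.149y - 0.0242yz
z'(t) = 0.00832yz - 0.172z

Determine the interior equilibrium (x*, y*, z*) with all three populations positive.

From dz/dt = 0: 0.00832y* = 0.172, so y* = 20.7.
From dx/dt = 0: 0.684(1 - x*/728) = 0.00815·20.7, giving x* = 728·(1 - 0.246) = 549.
From dy/dt = 0: 0.00352·549 - 0.149 = 0.0242z*, so z* = 1.78/0.0242 = 73.7.

x* ≈ 549, y* ≈ 20.7, z* ≈ 73.7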